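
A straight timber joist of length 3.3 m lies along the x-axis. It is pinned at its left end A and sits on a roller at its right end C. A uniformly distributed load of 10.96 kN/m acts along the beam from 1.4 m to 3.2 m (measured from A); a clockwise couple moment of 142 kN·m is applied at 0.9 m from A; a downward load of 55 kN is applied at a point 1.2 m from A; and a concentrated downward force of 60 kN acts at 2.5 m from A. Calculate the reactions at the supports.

A_x = 0, A_y = 12.49 kN, C_y = 122.2 kN

Resultant of the distributed load: 10.96 × 1.8 = 19.728 kN at 2.3 m from A.
ΣM about A: C_y·3.3 − (10.96·1.8)·2.3 − 142 − 55·1.2 − 60·2.5 = 0 → C_y = 403.3744/3.3 = 122.235 ≈ 122.2 kN.
ΣF_y = 0: A_y + 122.235 − 10.96·1.8 − 55 − 60 = 0 → A_y = 12.49 kN.
ΣF_x = 0: no horizontal applied forces, so A_x = 0.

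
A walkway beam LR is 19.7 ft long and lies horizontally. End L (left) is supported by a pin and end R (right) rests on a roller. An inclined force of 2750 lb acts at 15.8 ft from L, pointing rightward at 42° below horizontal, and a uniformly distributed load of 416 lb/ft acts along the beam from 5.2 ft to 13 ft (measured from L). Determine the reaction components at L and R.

L_x = -2044 lb, L_y = 2110 lb, R_y = 2975 lb

Resultant of the distributed load: 416 × 7.8 = 3244.8 lb at 9.1 ft from L.
Taking moments about L: R_y·19.7 − 2750·sin42°·15.8 − (416·7.8)·9.1 = 0 → R_y = 58601.4/19.7 = 2974.69 ≈ 2975 lb.
ΣF_y = 0: L_y + 2974.69 − 2750·sin42° − 416·7.8 = 0 → L_y = 2110 lb.
ΣF_x = 0: L_x + 2750·cos42° = 0 → L_x = -2044 lb.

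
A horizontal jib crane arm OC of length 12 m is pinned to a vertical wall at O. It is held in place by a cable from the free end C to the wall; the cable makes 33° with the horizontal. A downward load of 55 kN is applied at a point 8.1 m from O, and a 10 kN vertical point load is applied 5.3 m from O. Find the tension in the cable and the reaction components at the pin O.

T = 76.27 kN, O_x = 63.97 kN, O_y = 23.46 kN

ΣM about O: T·sin33°·12 − 55·8.1 − 10·5.3 = 0 → T = 498.5/(12·0.544639) = 76.2738 ≈ 76.27 kN.
ΣF_x = 0: O_x − T·cos33° = 0 → O_x = 76.2738 × 0.838671 = 63.97 kN.
ΣF_y = 0: O_y + T·sin33° − 55 − 10 = 0 → O_y = 65 − 76.2738 × 0.544639 = 23.46 kN.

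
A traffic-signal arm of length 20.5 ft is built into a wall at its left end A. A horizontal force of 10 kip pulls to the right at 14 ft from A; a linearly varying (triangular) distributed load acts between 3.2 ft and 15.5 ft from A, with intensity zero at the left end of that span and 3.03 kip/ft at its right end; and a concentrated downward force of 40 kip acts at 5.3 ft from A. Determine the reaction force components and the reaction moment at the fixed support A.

Resultant of the triangular load: ½ × 3.03 × 12.3 = 18.6345 kip, acting at 11.4 ft from A (one-third of the span from the peak).
ΣF_x = 0: A_x + 10 = 0 → A_x = -10.00 kip.
ΣF_y = 0: A_y − ½·3.03·12.3 − 40 = 0 → A_y = 58.63 kip.
ΣM about A: M_A − (½·3.03·12.3)·11.4 − 40·5.3 = 0 → M_A = 424.4 kip·ft.

A_x = -10.00 kip, A_y = 58.63 kip, M_A = 424.4 kip·ft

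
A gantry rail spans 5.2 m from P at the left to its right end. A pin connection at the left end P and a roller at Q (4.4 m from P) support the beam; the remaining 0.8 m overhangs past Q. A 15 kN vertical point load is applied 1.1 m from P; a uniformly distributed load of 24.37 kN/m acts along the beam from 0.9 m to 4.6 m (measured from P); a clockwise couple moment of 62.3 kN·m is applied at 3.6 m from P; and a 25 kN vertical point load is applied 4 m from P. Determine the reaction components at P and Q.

Resultant of the distributed load: 24.37 × 3.7 = 90.169 kN at 2.75 m from P.
Taking moments about P: Q_y·4.4 − 15·1.1 − (24.37·3.7)·2.75 − 62.3 − 25·4 = 0 → Q_y = 426.76475/4.4 = 96.992 ≈ 96.99 kN.
ΣF_y = 0: P_y + 96.992 − 15 − 24.37·3.7 − 25 = 0 → P_y = 33.18 kN.
ΣF_x = 0: no horizontal applied forces, so P_x = 0.

P_x = 0, P_y = 33.18 kN, Q_y = 96.99 kN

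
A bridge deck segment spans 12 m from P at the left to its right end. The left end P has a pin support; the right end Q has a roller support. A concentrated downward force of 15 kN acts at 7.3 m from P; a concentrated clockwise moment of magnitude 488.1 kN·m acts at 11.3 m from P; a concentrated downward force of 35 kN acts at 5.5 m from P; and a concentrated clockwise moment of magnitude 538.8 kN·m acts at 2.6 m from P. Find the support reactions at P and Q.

Moments about P: Q_y·12 − 15·7.3 − 488.1 − 35·5.5 − 538.8 = 0 → Q_y = 1328.9/12 = 110.742 ≈ 110.7 kN.
ΣF_y = 0: P_y + 110.742 − 15 − 35 = 0 → P_y = -60.74 kN.
ΣF_x = 0: no horizontal applied forces, so P_x = 0.

P_x = 0, P_y = -60.74 kN, Q_y = 110.7 kN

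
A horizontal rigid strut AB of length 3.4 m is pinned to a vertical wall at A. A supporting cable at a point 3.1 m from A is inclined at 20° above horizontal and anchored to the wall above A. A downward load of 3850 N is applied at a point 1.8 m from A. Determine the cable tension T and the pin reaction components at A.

ΣM about A: T·sin20°·3.1 − 3850·1.8 = 0 → T = 6930/(3.1·0.34202) = 6536.12 ≈ 6536 N.
ΣF_x = 0: A_x − T·cos20° = 0 → A_x = 6536.12 × 0.939693 = 6142 N.
ΣF_y = 0: A_y + T·sin20° − 3850 = 0 → A_y = 3850 − 6536.12 × 0.34202 = 1615 N.

T = 6536 N, A_x = 6142 N, A_y = 1615 N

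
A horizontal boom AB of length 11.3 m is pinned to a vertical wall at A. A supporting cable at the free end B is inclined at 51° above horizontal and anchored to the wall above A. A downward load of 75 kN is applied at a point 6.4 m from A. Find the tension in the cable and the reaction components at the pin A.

ΣM about A: T·sin51°·11.3 − 75·6.4 = 0 → T = 480/(11.3·0.777146) = 54.6588 ≈ 54.66 kN.
ΣF_x = 0: A_x − T·cos51° = 0 → A_x = 54.6588 × 0.62932 = 34.40 kN.
ΣF_y = 0: A_y + T·sin51° − 75 = 0 → A_y = 75 − 54.6588 × 0.777146 = 32.52 kN.

T = 54.66 kN, A_x = 34.40 kN, A_y = 32.52 kN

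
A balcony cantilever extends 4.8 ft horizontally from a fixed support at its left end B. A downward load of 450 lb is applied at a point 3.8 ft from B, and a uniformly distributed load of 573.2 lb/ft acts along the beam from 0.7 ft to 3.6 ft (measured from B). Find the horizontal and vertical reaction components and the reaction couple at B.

Resultant of the distributed load: 573.2 × 2.9 = 1662.28 lb at 2.15 ft from B.
ΣF_x = 0: B_x = 0.
ΣF_y = 0: B_y − 450 − 573.2·2.9 = 0 → B_y = 2112 lb.
ΣM about B: M_B − 450·3.8 − (573.2·2.9)·2.15 = 0 → M_B = 5284 lb·ft.

B_x = 0, B_y = 2112 lb, M_B = 5284 lb·ft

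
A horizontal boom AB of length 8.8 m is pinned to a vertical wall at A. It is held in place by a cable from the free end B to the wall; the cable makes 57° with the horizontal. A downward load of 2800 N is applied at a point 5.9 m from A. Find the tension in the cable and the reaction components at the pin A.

T = 2238 N, A_x = 1219 N, A_y = 922.7 N

ΣM about A: T·sin57°·8.8 − 2800·5.9 = 0 → T = 16520/(8.8·0.838671) = 2238.39 ≈ 2238 N.
ΣF_x = 0: A_x − T·cos57° = 0 → A_x = 2238.39 × 0.544639 = 1219 N.
ΣF_y = 0: A_y + T·sin57° − 2800 = 0 → A_y = 2800 − 2238.39 × 0.838671 = 922.7 N.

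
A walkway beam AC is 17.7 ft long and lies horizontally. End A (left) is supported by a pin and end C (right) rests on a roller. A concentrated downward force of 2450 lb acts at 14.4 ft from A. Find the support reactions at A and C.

ΣM about A: C_y·17.7 − 2450·14.4 = 0 → C_y = 35280/17.7 = 1993.22 ≈ 1993 lb.
ΣF_y = 0: A_y + 1993.22 − 2450 = 0 → A_y = 456.8 lb.
ΣF_x = 0: no horizontal applied forces, so A_x = 0.

A_x = 0, A_y = 456.8 lb, C_y = 1993 lb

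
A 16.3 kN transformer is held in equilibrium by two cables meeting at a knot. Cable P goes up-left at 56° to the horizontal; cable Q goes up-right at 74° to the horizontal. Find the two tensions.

T_P = 5.865 kN, T_Q = 11.90 kN

ΣF_x = 0: −T_P·cos56° + T_Q·cos74° = 0 → T_Q = 2.02873·T_P.
ΣF_y = 0: T_P·sin56° + T_Q·sin74° = 16.3.
Substitute: T_P·(0.829038 + 2.02873·0.961262) = 16.3 → T_P = 5.86504 ≈ 5.865 kN.
Then T_Q = 2.02873 × 5.86504 = 11.90 kN.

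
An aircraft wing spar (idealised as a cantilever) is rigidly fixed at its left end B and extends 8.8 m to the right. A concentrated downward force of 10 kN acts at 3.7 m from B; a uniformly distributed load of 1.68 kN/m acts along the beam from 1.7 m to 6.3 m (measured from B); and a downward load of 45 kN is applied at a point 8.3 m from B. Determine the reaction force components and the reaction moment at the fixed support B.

Resultant of the distributed load: 1.68 × 4.6 = 7.728 kN at 4 m from B.
ΣF_x = 0: B_x = 0.
ΣF_y = 0: B_y − 10 − 1.68·4.6 − 45 = 0 → B_y = 62.73 kN.
ΣM about B: M_B − 10·3.7 − (1.68·4.6)·4 − 45·8.3 = 0 → M_B = 441.4 kN·m.

B_x = 0, B_y = 62.73 kN, M_B = 441.4 kN·m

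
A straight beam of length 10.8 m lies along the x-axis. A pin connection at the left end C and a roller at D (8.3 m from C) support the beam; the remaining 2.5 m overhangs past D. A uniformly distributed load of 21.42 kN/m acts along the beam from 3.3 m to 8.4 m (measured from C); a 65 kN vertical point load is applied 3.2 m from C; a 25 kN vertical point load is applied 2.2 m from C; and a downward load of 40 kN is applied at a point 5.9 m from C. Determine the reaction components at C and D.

C_x = 0, C_y = 102.1 kN, D_y = 137.1 kN

Resultant of the distributed load: 21.42 × 5.1 = 109.242 kN at 5.85 m from C.
Taking moments about C: D_y·8.3 − (21.42·5.1)·5.85 − 65·3.2 − 25·2.2 − 40·5.9 = 0 → D_y = 1138.0657/8.3 = 137.116 ≈ 137.1 kN.
ΣF_y = 0: C_y + 137.116 − 21.42·5.1 − 65 − 25 − 40 = 0 → C_y = 102.1 kN.
ΣF_x = 0: no horizontal applied forces, so C_x = 0.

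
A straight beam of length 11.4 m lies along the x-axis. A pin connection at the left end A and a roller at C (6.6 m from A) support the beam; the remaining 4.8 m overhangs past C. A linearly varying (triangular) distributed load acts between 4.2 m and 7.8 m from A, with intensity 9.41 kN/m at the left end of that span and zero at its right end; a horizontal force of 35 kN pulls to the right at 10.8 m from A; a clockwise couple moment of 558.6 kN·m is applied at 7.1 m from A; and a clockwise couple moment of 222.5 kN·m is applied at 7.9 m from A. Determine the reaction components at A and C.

Resultant of the triangular load: ½ × 9.41 × 3.6 = 16.938 kN, acting at 5.4 m from A (one-third of the span from the peak).
Moments about A: C_y·6.6 − (½·9.41·3.6)·5.4 − 558.6 − 222.5 = 0 → C_y = 872.5652/6.6 = 132.207 ≈ 132.2 kN.
ΣF_y = 0: A_y + 132.207 − ½·9.41·3.6 = 0 → A_y = -115.3 kN.
ΣF_x = 0: A_x + 35 = 0 → A_x = -35.00 kN.

A_x = -35.00 kN, A_y = -115.3 kN, C_y = 132.2 kN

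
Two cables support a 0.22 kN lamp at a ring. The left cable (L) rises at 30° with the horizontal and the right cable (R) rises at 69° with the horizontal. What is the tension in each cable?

T_L = 0.07982 kN, T_R = 0.1929 kN

ΣF_x = 0: −T_L·cos30° + T_R·cos69° = 0 → T_R = 2.41658·T_L.
ΣF_y = 0: T_L·sin30° + T_R·sin69° = 0.22.
Substitute: T_L·(0.5 + 2.41658·0.93358) = 0.22 → T_L = 0.0798238 ≈ 0.07982 kN.
Then T_R = 2.41658 × 0.0798238 = 0.1929 kN.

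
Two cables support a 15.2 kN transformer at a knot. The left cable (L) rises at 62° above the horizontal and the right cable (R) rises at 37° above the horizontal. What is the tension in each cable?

ΣF_x = 0: −T_L·cos62° + T_R·cos37° = 0 → T_R = 0.587842·T_L.
ΣF_y = 0: T_L·sin62° + T_R·sin37° = 15.2.
Substitute: T_L·(0.882948 + 0.587842·0.601815) = 15.2 → T_L = 12.2906 ≈ 12.29 kN.
Then T_R = 0.587842 × 12.2906 = 7.225 kN.

T_L = 12.29 kN, T_R = 7.225 kN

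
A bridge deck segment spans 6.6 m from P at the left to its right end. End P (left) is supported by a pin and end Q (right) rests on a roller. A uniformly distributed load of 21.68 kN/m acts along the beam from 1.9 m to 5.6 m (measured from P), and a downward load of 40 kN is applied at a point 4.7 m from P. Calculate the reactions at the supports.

Resultant of the distributed load: 21.68 × 3.7 = 80.216 kN at 3.75 m from P.
ΣM about P: Q_y·6.6 − (21.68·3.7)·3.75 − 40·4.7 = 0 → Q_y = 488.81/6.6 = 74.0621 ≈ 74.06 kN.
ΣF_y = 0: P_y + 74.0621 − 21.68·3.7 − 40 = 0 → P_y = 46.15 kN.
ΣF_x = 0: no horizontal applied forces, so P_x = 0.

P_x = 0, P_y = 46.15 kN, Q_y = 74.06 kN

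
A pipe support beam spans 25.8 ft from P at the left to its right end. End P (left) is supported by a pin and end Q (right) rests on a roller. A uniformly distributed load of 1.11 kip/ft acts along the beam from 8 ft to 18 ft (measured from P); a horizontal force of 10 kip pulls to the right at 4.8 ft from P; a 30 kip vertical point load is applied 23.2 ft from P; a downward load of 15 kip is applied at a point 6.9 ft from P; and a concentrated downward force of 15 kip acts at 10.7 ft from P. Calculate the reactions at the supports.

P_x = -10.00 kip, P_y = 28.30 kip, Q_y = 42.80 kip

Resultant of the distributed load: 1.11 × 10 = 11.1 kip at 13 ft from P.
ΣM about P: Q_y·25.8 − (1.11·10)·13 − 30·23.2 − 15·6.9 − 15·10.7 = 0 → Q_y = 1104.3/25.8 = 42.8023 ≈ 42.80 kip.
ΣF_y = 0: P_y + 42.8023 − 1.11·10 − 30 − 15 − 15 = 0 → P_y = 28.30 kip.
ΣF_x = 0: P_x + 10 = 0 → P_x = -10.00 kip.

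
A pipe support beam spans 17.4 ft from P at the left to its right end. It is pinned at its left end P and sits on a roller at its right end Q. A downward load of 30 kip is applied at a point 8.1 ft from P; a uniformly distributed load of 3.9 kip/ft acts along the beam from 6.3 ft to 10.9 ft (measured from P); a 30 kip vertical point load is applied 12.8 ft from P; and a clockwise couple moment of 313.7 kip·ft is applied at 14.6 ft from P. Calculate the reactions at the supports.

Resultant of the distributed load: 3.9 × 4.6 = 17.94 kip at 8.6 ft from P.
Taking moments about P: Q_y·17.4 − 30·8.1 − (3.9·4.6)·8.6 − 30·12.8 − 313.7 = 0 → Q_y = 1094.984/17.4 = 62.9301 ≈ 62.93 kip.
ΣF_y = 0: P_y + 62.9301 − 30 − 3.9·4.6 − 30 = 0 → P_y = 15.01 kip.
ΣF_x = 0: no horizontal applied forces, so P_x = 0.

P_x = 0, P_y = 15.01 kip, Q_y = 62.93 kip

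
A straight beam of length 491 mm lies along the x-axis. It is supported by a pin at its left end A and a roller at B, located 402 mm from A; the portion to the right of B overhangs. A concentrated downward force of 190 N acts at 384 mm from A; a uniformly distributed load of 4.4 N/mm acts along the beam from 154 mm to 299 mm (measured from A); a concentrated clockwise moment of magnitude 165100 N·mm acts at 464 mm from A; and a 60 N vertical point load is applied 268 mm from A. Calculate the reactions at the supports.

A_x = 0, A_y = -103.7 N, B_y = 991.7 N

Resultant of the distributed load: 4.4 × 145 = 638 N at 226.5 mm from A.
Moments about A: B_y·402 − 190·384 − (4.4·145)·226.5 − 165100 − 60·268 = 0 → B_y = 398647/402 = 991.659 ≈ 991.7 N.
ΣF_y = 0: A_y + 991.659 − 190 − 4.4·145 − 60 = 0 → A_y = -103.7 N.
ΣF_x = 0: no horizontal applied forces, so A_x = 0.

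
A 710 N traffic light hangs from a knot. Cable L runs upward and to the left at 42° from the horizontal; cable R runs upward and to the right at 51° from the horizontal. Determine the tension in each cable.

T_L = 447.4 N, T_R = 528.4 N

ΣF_x = 0: −T_L·cos42° + T_R·cos51° = 0 → T_R = 1.18087·T_L.
ΣF_y = 0: T_L·sin42° + T_R·sin51° = 710.
Substitute: T_L·(0.669131 + 1.18087·0.777146) = 710 → T_L = 447.43 ≈ 447.4 N.
Then T_R = 1.18087 × 447.43 = 528.4 N.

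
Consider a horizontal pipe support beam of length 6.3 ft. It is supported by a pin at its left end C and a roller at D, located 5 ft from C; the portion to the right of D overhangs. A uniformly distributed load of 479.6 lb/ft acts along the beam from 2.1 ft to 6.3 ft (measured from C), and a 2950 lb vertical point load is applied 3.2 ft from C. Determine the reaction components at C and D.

C_x = 0, C_y = 1384 lb, D_y = 3580 lb

Resultant of the distributed load: 479.6 × 4.2 = 2014.32 lb at 4.2 ft from C.
Moments about C: D_y·5 − (479.6·4.2)·4.2 − 2950·3.2 = 0 → D_y = 17900.144/5 = 3580.03 ≈ 3580 lb.
ΣF_y = 0: C_y + 3580.03 − 479.6·4.2 − 2950 = 0 → C_y = 1384 lb.
ΣF_x = 0: no horizontal applied forces, so C_x = 0.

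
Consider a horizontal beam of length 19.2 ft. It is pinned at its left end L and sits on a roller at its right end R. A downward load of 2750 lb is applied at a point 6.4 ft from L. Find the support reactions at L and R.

ΣM about L: R_y·19.2 − 2750·6.4 = 0 → R_y = 17600/19.2 = 916.667 ≈ 916.7 lb.
ΣF_y = 0: L_y + 916.667 − 2750 = 0 → L_y = 1833 lb.
ΣF_x = 0: no horizontal applied forces, so L_x = 0.

L_x = 0, L_y = 1833 lb, R_y = 916.7 lb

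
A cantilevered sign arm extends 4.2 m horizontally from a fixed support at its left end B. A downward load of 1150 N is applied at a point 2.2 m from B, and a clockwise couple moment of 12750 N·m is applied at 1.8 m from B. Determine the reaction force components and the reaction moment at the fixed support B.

B_x = 0, B_y = 1150 N, M_B = 15280 N·m

ΣF_x = 0: B_x = 0.
ΣF_y = 0: B_y − 1150 = 0 → B_y = 1150 N.
ΣM about B: M_B − 1150·2.2 − 12750 = 0 → M_B = 15280 N·m.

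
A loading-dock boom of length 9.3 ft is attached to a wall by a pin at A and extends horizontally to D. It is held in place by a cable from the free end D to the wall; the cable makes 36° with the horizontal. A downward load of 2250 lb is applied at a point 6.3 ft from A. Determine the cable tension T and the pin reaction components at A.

ΣM about A: T·sin36°·9.3 − 2250·6.3 = 0 → T = 14175/(9.3·0.587785) = 2593.11 ≈ 2593 lb.
ΣF_x = 0: A_x − T·cos36° = 0 → A_x = 2593.11 × 0.809017 = 2098 lb.
ΣF_y = 0: A_y + T·sin36° − 2250 = 0 → A_y = 2250 − 2593.11 × 0.587785 = 725.8 lb.

T = 2593 lb, A_x = 2098 lb, A_y = 725.8 lb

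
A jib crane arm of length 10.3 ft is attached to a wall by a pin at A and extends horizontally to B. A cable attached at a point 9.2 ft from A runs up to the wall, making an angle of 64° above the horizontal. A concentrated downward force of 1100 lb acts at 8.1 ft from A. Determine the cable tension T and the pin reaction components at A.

T = 1078 lb, A_x = 472.4 lb, A_y = 131.5 lb

ΣM about A: T·sin64°·9.2 − 1100·8.1 = 0 → T = 8910/(9.2·0.898794) = 1077.53 ≈ 1078 lb.
ΣF_x = 0: A_x − T·cos64° = 0 → A_x = 1077.53 × 0.438371 = 472.4 lb.
ΣF_y = 0: A_y + T·sin64° − 1100 = 0 → A_y = 1100 − 1077.53 × 0.898794 = 131.5 lb.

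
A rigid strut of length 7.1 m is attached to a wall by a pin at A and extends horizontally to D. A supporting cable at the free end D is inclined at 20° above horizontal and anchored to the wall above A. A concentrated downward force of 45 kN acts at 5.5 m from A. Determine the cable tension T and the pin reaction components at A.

T = 101.9 kN, A_x = 95.77 kN, A_y = 10.14 kN

ΣM about A: T·sin20°·7.1 − 45·5.5 = 0 → T = 247.5/(7.1·0.34202) = 101.921 ≈ 101.9 kN.
ΣF_x = 0: A_x − T·cos20° = 0 → A_x = 101.921 × 0.939693 = 95.77 kN.
ΣF_y = 0: A_y + T·sin20° − 45 = 0 → A_y = 45 − 101.921 × 0.34202 = 10.14 kN.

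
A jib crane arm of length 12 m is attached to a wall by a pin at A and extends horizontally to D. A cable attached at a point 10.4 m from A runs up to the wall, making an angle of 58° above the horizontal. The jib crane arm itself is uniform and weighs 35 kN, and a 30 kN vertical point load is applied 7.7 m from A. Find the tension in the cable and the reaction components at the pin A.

ΣM about A: T·sin58°·10.4 − 35·6 − 30·7.7 = 0 → T = 441/(10.4·0.848048) = 50.0017 ≈ 50.00 kN.
ΣF_x = 0: A_x − T·cos58° = 0 → A_x = 50.0017 × 0.529919 = 26.50 kN.
ΣF_y = 0: A_y + T·sin58° − 35 − 30 = 0 → A_y = 65 − 50.0017 × 0.848048 = 22.60 kN.

T = 50.00 kN, A_x = 26.50 kN, A_y = 22.60 kN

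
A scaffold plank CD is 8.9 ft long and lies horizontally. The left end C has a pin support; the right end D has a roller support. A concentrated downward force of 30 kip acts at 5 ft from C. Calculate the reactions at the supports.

C_x = 0, C_y = 13.15 kip, D_y = 16.85 kip

ΣM about C: D_y·8.9 − 30·5 = 0 → D_y = 150/8.9 = 16.8539 ≈ 16.85 kip.
ΣF_y = 0: C_y + 16.8539 − 30 = 0 → C_y = 13.15 kip.
ΣF_x = 0: no horizontal applied forces, so C_x = 0.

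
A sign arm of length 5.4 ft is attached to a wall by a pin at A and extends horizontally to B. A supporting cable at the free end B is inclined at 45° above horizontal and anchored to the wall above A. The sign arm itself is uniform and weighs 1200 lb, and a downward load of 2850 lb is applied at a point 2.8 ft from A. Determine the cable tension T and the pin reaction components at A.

ΣM about A: T·sin45°·5.4 − 1200·2.7 − 2850·2.8 = 0 → T = 11220/(5.4·0.707107) = 2938.42 ≈ 2938 lb.
ΣF_x = 0: A_x − T·cos45° = 0 → A_x = 2938.42 × 0.707107 = 2078 lb.
ΣF_y = 0: A_y + T·sin45° − 1200 − 2850 = 0 → A_y = 4050 − 2938.42 × 0.707107 = 1972 lb.

T = 2938 lb, A_x = 2078 lb, A_y = 1972 lb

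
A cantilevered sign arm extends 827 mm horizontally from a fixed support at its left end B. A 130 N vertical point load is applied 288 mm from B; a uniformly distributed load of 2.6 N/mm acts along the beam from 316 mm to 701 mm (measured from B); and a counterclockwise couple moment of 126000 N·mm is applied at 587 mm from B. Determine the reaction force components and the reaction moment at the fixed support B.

Resultant of the distributed load: 2.6 × 385 = 1001 N at 508.5 mm from B.
ΣF_x = 0: B_x = 0.
ΣF_y = 0: B_y − 130 − 2.6·385 = 0 → B_y = 1131 N.
ΣM about B: M_B − 130·288 − (2.6·385)·508.5 + 126000 = 0 → M_B = 420400 N·mm.

B_x = 0, B_y = 1131 N, M_B = 420400 N·mm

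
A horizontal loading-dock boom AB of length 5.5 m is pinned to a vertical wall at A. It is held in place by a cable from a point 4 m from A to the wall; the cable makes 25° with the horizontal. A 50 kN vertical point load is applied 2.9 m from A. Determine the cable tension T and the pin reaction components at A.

ΣM about A: T·sin25°·4 − 50·2.9 = 0 → T = 145/(4·0.422618) = 85.7749 ≈ 85.77 kN.
ΣF_x = 0: A_x − T·cos25° = 0 → A_x = 85.7749 × 0.906308 = 77.74 kN.
ΣF_y = 0: A_y + T·sin25° − 50 = 0 → A_y = 50 − 85.7749 × 0.422618 = 13.75 kN.

T = 85.77 kN, A_x = 77.74 kN, A_y = 13.75 kN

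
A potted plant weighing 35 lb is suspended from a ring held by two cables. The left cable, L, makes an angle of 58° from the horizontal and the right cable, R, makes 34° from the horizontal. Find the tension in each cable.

ΣF_x = 0: −T_L·cos58° + T_R·cos34° = 0 → T_R = 0.639198·T_L.
ΣF_y = 0: T_L·sin58° + T_R·sin34° = 35.
Substitute: T_L·(0.848048 + 0.639198·0.559193) = 35 → T_L = 29.034 ≈ 29.03 lb.
Then T_R = 0.639198 × 29.034 = 18.56 lb.

T_L = 29.03 lb, T_R = 18.56 lb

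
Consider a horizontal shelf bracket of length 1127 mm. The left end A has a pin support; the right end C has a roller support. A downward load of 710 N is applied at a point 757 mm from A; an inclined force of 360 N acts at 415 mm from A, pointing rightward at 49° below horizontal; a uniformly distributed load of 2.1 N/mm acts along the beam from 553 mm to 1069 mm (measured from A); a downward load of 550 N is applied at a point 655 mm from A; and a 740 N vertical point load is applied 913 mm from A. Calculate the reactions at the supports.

A_x = -236.2 N, A_y = 1079 N, C_y = 2276 N

Resultant of the distributed load: 2.1 × 516 = 1083.6 N at 811 mm from A.
Taking moments about A: C_y·1127 − 710·757 − 360·sin49°·415 − (2.1·516)·811 − 550·655 − 740·913 = 0 → C_y = 2564890/1127 = 2275.86 ≈ 2276 N.
ΣF_y = 0: A_y + 2275.86 − 710 − 360·sin49° − 2.1·516 − 550 − 740 = 0 → A_y = 1079 N.
ΣF_x = 0: A_x + 360·cos49° = 0 → A_x = -236.2 N.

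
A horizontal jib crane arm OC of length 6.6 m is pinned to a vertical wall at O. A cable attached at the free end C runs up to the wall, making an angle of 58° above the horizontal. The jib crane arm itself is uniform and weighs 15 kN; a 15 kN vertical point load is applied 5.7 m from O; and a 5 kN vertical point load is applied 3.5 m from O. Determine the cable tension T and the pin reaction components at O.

ΣM about O: T·sin58°·6.6 − 15·3.3 − 15·5.7 − 5·3.5 = 0 → T = 152.5/(6.6·0.848048) = 27.2462 ≈ 27.25 kN.
ΣF_x = 0: O_x − T·cos58° = 0 → O_x = 27.2462 × 0.529919 = 14.44 kN.
ΣF_y = 0: O_y + T·sin58° − 15 − 15 − 5 = 0 → O_y = 35 − 27.2462 × 0.848048 = 11.89 kN.

T = 27.25 kN, O_x = 14.44 kN, O_y = 11.89 kN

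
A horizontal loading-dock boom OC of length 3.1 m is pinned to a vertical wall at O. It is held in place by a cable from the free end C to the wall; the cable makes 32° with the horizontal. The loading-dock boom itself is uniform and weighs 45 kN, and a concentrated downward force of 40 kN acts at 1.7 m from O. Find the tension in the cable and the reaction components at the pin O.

ΣM about O: T·sin32°·3.1 − 45·1.55 − 40·1.7 = 0 → T = 137.75/(3.1·0.529919) = 83.8534 ≈ 83.85 kN.
ΣF_x = 0: O_x − T·cos32° = 0 → O_x = 83.8534 × 0.848048 = 71.11 kN.
ΣF_y = 0: O_y + T·sin32° − 45 − 40 = 0 → O_y = 85 − 83.8534 × 0.529919 = 40.56 kN.

T = 83.85 kN, O_x = 71.11 kN, O_y = 40.56 kN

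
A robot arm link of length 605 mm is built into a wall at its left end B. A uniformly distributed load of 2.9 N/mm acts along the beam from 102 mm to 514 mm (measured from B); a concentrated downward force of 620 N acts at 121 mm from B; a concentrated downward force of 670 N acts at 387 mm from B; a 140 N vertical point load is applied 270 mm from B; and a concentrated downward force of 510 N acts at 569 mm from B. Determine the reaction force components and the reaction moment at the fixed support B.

B_x = 0, B_y = 3135 N, M_B = 1030000 N·mm

Resultant of the distributed load: 2.9 × 412 = 1194.8 N at 308 mm from B.
ΣF_x = 0: B_x = 0.
ΣF_y = 0: B_y − 2.9·412 − 620 − 670 − 140 − 510 = 0 → B_y = 3135 N.
ΣM about B: M_B − (2.9·412)·308 − 620·121 − 670·387 − 140·270 − 510·569 = 0 → M_B = 1030000 N·mm.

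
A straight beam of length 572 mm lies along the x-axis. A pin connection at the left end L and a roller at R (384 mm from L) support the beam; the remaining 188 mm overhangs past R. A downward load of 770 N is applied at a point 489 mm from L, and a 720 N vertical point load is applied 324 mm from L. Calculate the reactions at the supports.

Taking moments about L: R_y·384 − 770·489 − 720·324 = 0 → R_y = 609810/384 = 1588.05 ≈ 1588 N.
ΣF_y = 0: L_y + 1588.05 − 770 − 720 = 0 → L_y = -98.05 N.
ΣF_x = 0: no horizontal applied forces, so L_x = 0.

L_x = 0, L_y = -98.05 N, R_y = 1588 N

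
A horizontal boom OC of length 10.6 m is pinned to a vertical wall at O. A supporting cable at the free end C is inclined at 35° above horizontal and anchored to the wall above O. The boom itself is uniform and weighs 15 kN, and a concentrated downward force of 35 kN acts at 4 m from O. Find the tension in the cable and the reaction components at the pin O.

T = 36.10 kN, O_x = 29.57 kN, O_y = 29.29 kN

ΣM about O: T·sin35°·10.6 − 15·5.3 − 35·4 = 0 → T = 219.5/(10.6·0.573576) = 36.1025 ≈ 36.10 kN.
ΣF_x = 0: O_x − T·cos35° = 0 → O_x = 36.1025 × 0.819152 = 29.57 kN.
ΣF_y = 0: O_y + T·sin35° − 15 − 35 = 0 → O_y = 50 − 36.1025 × 0.573576 = 29.29 kN.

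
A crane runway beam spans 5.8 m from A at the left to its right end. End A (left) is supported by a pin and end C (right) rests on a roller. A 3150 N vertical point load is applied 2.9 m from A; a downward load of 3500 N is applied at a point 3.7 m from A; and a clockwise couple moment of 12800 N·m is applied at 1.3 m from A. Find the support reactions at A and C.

A_x = 0, A_y = 635.3 N, C_y = 6015 N

Moments about A: C_y·5.8 − 3150·2.9 − 3500·3.7 − 12800 = 0 → C_y = 34885/5.8 = 6014.66 ≈ 6015 N.
ΣF_y = 0: A_y + 6014.66 − 3150 − 3500 = 0 → A_y = 635.3 N.
ΣF_x = 0: no horizontal applied forces, so A_x = 0.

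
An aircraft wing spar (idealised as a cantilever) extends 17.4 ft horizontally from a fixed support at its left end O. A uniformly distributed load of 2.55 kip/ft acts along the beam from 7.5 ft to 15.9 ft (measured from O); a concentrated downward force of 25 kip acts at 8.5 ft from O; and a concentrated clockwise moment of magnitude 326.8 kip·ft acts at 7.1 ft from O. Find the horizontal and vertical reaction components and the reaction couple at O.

Resultant of the distributed load: 2.55 × 8.4 = 21.42 kip at 11.7 ft from O.
ΣF_x = 0: O_x = 0.
ΣF_y = 0: O_y − 2.55·8.4 − 25 = 0 → O_y = 46.42 kip.
ΣM about O: M_O − (2.55·8.4)·11.7 − 25·8.5 − 326.8 = 0 → M_O = 789.9 kip·ft.

O_x = 0, O_y = 46.42 kip, M_O = 789.9 kip·ft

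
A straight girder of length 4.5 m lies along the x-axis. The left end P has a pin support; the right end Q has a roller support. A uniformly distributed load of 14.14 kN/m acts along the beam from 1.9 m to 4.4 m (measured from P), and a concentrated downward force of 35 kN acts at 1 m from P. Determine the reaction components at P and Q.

P_x = 0, P_y = 37.83 kN, Q_y = 32.52 kN

Resultant of the distributed load: 14.14 × 2.5 = 35.35 kN at 3.15 m from P.
ΣM about P: Q_y·4.5 − (14.14·2.5)·3.15 − 35·1 = 0 → Q_y = 146.3525/4.5 = 32.5228 ≈ 32.52 kN.
ΣF_y = 0: P_y + 32.5228 − 14.14·2.5 − 35 = 0 → P_y = 37.83 kN.
ΣF_x = 0: no horizontal applied forces, so P_x = 0.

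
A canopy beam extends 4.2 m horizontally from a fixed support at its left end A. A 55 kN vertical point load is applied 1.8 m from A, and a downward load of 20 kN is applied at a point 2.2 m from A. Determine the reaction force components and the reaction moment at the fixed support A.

A_x = 0, A_y = 75.00 kN, M_A = 143.0 kN·m

ΣF_x = 0: A_x = 0.
ΣF_y = 0: A_y − 55 − 20 = 0 → A_y = 75.00 kN.
ΣM about A: M_A − 55·1.8 − 20·2.2 = 0 → M_A = 143.0 kN·m.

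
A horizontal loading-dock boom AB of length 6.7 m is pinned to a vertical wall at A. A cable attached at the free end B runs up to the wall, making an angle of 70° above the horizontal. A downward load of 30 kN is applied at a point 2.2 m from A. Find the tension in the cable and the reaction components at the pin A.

T = 10.48 kN, A_x = 3.585 kN, A_y = 20.15 kN

ΣM about A: T·sin70°·6.7 − 30·2.2 = 0 → T = 66/(6.7·0.939693) = 10.4829 ≈ 10.48 kN.
ΣF_x = 0: A_x − T·cos70° = 0 → A_x = 10.4829 × 0.34202 = 3.585 kN.
ΣF_y = 0: A_y + T·sin70° − 30 = 0 → A_y = 30 − 10.4829 × 0.939693 = 20.15 kN.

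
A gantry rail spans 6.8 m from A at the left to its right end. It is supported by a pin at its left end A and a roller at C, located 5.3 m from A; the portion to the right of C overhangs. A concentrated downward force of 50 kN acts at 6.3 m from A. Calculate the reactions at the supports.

Taking moments about A: C_y·5.3 − 50·6.3 = 0 → C_y = 315/5.3 = 59.434 ≈ 59.43 kN.
ΣF_y = 0: A_y + 59.434 − 50 = 0 → A_y = -9.434 kN.
ΣF_x = 0: no horizontal applied forces, so A_x = 0.

A_x = 0, A_y = -9.434 kN, C_y = 59.43 kN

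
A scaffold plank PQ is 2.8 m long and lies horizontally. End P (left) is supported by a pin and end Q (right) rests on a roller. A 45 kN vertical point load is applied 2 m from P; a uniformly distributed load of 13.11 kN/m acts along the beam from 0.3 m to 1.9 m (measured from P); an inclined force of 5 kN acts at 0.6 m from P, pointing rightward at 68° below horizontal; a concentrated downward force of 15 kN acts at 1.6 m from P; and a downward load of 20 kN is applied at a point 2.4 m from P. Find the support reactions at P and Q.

P_x = -1.873 kN, P_y = 38.52 kN, Q_y = 67.09 kN

Resultant of the distributed load: 13.11 × 1.6 = 20.976 kN at 1.1 m from P.
Taking moments about P: Q_y·2.8 − 45·2 − (13.11·1.6)·1.1 − 5·sin68°·0.6 − 15·1.6 − 20·2.4 = 0 → Q_y = 187.855/2.8 = 67.0911 ≈ 67.09 kN.
ΣF_y = 0: P_y + 67.0911 − 45 − 13.11·1.6 − 5·sin68° − 15 − 20 = 0 → P_y = 38.52 kN.
ΣF_x = 0: P_x + 5·cos68° = 0 → P_x = -1.873 kN.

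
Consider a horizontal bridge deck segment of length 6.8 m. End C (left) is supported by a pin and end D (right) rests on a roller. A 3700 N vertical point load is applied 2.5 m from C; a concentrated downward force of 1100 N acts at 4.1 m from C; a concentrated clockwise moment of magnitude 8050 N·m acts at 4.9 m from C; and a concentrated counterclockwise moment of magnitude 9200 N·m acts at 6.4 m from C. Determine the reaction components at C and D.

C_x = 0, C_y = 2946 N, D_y = 1854 N

Taking moments about C: D_y·6.8 − 3700·2.5 − 1100·4.1 − 8050 + 9200 = 0 → D_y = 12610/6.8 = 1854.41 ≈ 1854 N.
ΣF_y = 0: C_y + 1854.41 − 3700 − 1100 = 0 → C_y = 2946 N.
ΣF_x = 0: no horizontal applied forces, so C_x = 0.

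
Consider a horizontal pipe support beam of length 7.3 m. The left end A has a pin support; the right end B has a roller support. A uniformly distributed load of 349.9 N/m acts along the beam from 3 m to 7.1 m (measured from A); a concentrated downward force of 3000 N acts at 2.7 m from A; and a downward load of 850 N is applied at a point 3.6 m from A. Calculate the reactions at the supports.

A_x = 0, A_y = 2763 N, B_y = 2521 N

Resultant of the distributed load: 349.9 × 4.1 = 1434.59 N at 5.05 m from A.
Taking moments about A: B_y·7.3 − (349.9·4.1)·5.05 − 3000·2.7 − 850·3.6 = 0 → B_y = 18404.6795/7.3 = 2521.19 ≈ 2521 N.
ΣF_y = 0: A_y + 2521.19 − 349.9·4.1 − 3000 − 850 = 0 → A_y = 2763 N.
ΣF_x = 0: no horizontal applied forces, so A_x = 0.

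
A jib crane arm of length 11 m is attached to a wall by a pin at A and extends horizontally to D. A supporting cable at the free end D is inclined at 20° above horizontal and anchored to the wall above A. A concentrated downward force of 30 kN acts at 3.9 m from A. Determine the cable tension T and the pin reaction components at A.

T = 31.10 kN, A_x = 29.22 kN, A_y = 19.36 kN

ΣM about A: T·sin20°·11 − 30·3.9 = 0 → T = 117/(11·0.34202) = 31.0987 ≈ 31.10 kN.
ΣF_x = 0: A_x − T·cos20° = 0 → A_x = 31.0987 × 0.939693 = 29.22 kN.
ΣF_y = 0: A_y + T·sin20° − 30 = 0 → A_y = 30 − 31.0987 × 0.34202 = 19.36 kN.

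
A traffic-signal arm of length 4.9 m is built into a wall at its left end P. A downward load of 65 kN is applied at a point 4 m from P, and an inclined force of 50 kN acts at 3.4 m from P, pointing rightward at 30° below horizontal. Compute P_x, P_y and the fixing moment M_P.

P_x = -43.30 kN, P_y = 90.00 kN, M_P = 345.0 kN·m

ΣF_x = 0: P_x + 50·cos30° = 0 → P_x = -43.30 kN.
ΣF_y = 0: P_y − 65 − 50·sin30° = 0 → P_y = 90.00 kN.
ΣM about P: M_P − 65·4 − 50·sin30°·3.4 = 0 → M_P = 345.0 kN·m.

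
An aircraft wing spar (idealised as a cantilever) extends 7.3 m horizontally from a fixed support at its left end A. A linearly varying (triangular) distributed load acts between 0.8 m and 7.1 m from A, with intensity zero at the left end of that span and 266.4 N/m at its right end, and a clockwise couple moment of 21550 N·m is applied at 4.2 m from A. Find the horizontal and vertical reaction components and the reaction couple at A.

A_x = 0, A_y = 839.2 N, M_A = 25750 N·m

Resultant of the triangular load: ½ × 266.4 × 6.3 = 839.16 N, acting at 5 m from A (one-third of the span from the peak).
ΣF_x = 0: A_x = 0.
ΣF_y = 0: A_y − ½·266.4·6.3 = 0 → A_y = 839.2 N.
ΣM about A: M_A − (½·266.4·6.3)·5 − 21550 = 0 → M_A = 25750 N·m.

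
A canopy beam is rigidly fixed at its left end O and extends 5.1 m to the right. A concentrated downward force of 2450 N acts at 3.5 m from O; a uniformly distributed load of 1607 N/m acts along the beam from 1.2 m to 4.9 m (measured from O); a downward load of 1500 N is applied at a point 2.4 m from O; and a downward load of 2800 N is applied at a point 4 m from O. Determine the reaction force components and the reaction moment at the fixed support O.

O_x = 0, O_y = 12700 N, M_O = 41510 N·m

Resultant of the distributed load: 1607 × 3.7 = 5945.9 N at 3.05 m from O.
ΣF_x = 0: O_x = 0.
ΣF_y = 0: O_y − 2450 − 1607·3.7 − 1500 − 2800 = 0 → O_y = 12700 N.
ΣM about O: M_O − 2450·3.5 − (1607·3.7)·3.05 − 1500·2.4 − 2800·4 = 0 → M_O = 41510 N·m.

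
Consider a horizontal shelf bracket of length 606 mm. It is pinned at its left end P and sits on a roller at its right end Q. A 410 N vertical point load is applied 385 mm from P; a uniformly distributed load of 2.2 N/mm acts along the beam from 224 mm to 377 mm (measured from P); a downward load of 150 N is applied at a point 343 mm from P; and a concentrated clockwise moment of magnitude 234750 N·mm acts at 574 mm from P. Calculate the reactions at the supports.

Resultant of the distributed load: 2.2 × 153 = 336.6 N at 300.5 mm from P.
Moments about P: Q_y·606 − 410·385 − (2.2·153)·300.5 − 150·343 − 234750 = 0 → Q_y = 545198.3/606 = 899.667 ≈ 899.7 N.
ΣF_y = 0: P_y + 899.667 − 410 − 2.2·153 − 150 = 0 → P_y = -3.067 N.
ΣF_x = 0: no horizontal applied forces, so P_x = 0.

P_x = 0, P_y = -3.067 N, Q_y = 899.7 N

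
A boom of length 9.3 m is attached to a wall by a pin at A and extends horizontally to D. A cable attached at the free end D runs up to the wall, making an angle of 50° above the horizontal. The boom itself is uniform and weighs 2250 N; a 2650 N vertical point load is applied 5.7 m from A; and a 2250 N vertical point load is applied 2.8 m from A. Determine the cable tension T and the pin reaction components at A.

ΣM about A: T·sin50°·9.3 − 2250·4.65 − 2650·5.7 − 2250·2.8 = 0 → T = 31867.5/(9.3·0.766044) = 4473.13 ≈ 4473 N.
ΣF_x = 0: A_x − T·cos50° = 0 → A_x = 4473.13 × 0.642788 = 2875 N.
ΣF_y = 0: A_y + T·sin50° − 2250 − 2650 − 2250 = 0 → A_y = 7150 − 4473.13 × 0.766044 = 3723 N.

T = 4473 N, A_x = 2875 N, A_y = 3723 N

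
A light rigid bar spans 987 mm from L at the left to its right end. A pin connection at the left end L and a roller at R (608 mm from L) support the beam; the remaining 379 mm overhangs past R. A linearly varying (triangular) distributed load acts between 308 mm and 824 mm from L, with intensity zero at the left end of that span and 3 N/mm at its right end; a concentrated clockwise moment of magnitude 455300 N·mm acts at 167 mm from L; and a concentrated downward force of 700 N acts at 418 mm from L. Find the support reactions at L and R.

L_x = 0, L_y = -586.1 N, R_y = 2060 N

Resultant of the triangular load: ½ × 3 × 516 = 774 N, acting at 652 mm from L (one-third of the span from the peak).
Moments about L: R_y·608 − (½·3·516)·652 − 455300 − 700·418 = 0 → R_y = 1252548/608 = 2060.11 ≈ 2060 N.
ΣF_y = 0: L_y + 2060.11 − ½·3·516 − 700 = 0 → L_y = -586.1 N.
ΣF_x = 0: no horizontal applied forces, so L_x = 0.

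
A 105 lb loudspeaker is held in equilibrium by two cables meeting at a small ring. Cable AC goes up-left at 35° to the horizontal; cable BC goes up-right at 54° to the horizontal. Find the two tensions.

ΣF_x = 0: −T_AC·cos35° + T_BC·cos54° = 0 → T_BC = 1.39362·T_AC.
ΣF_y = 0: T_AC·sin35° + T_BC·sin54° = 105.
Substitute: T_AC·(0.573576 + 1.39362·0.809017) = 105 → T_AC = 61.727 ≈ 61.73 lb.
Then T_BC = 1.39362 × 61.727 = 86.02 lb.

T_AC = 61.73 lb, T_BC = 86.02 lb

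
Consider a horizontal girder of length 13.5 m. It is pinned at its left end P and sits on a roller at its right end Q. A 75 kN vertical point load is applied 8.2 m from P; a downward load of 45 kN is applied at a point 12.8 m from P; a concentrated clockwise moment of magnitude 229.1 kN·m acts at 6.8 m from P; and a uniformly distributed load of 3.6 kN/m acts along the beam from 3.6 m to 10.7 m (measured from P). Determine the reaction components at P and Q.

Resultant of the distributed load: 3.6 × 7.1 = 25.56 kN at 7.15 m from P.
Taking moments about P: Q_y·13.5 − 75·8.2 − 45·12.8 − 229.1 − (3.6·7.1)·7.15 = 0 → Q_y = 1602.854/13.5 = 118.73 ≈ 118.7 kN.
ΣF_y = 0: P_y + 118.73 − 75 − 45 − 3.6·7.1 = 0 → P_y = 26.83 kN.
ΣF_x = 0: no horizontal applied forces, so P_x = 0.

P_x = 0, P_y = 26.83 kN, Q_y = 118.7 kN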